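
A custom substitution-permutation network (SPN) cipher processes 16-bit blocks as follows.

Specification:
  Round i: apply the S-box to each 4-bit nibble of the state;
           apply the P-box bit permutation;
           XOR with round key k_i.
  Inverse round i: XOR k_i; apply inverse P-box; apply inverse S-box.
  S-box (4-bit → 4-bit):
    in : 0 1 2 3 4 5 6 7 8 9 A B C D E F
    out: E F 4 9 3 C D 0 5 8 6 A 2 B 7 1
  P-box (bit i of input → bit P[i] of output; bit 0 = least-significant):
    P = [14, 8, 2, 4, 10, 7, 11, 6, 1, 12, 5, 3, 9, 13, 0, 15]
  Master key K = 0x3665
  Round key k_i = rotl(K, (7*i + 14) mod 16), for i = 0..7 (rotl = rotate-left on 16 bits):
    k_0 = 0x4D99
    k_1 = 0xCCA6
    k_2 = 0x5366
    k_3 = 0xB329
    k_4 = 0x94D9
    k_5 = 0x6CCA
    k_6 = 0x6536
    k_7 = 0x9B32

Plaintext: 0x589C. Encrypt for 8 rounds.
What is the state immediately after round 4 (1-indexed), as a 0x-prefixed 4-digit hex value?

0x3EA4

s_0 = plaintext = 0x589C
s_1 = Round(s_0, k_0) = 0xCCFA
s_2 = Round(s_1, k_1) = 0xF9A2
s_3 = Round(s_2, k_2) = 0x59EA
s_4 = Round(s_3, k_3) = 0x3EA4
s_5 = Round(s_4, k_4) = 0x4F7B
s_6 = Round(s_5, k_5) = 0x4FD8
s_7 = Round(s_6, k_6) = 0x03F0
s_8 = Round(s_7, k_7) = 0x3E2D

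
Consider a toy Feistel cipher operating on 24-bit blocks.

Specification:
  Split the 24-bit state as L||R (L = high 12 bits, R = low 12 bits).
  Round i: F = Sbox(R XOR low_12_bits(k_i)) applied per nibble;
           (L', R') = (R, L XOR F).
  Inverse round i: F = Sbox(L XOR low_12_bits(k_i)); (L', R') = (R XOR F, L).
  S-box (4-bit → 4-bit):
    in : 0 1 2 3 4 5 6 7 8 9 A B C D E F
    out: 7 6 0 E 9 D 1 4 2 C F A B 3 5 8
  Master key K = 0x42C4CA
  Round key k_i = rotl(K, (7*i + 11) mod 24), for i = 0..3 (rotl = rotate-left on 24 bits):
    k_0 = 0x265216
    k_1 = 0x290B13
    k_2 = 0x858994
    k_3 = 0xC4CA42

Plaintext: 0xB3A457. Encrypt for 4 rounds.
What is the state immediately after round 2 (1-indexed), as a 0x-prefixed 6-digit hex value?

0xAAC2FF

s_0 = plaintext = 0xB3A457
s_1 = Round(s_0, k_0) = 0x457AAC
s_2 = Round(s_1, k_1) = 0xAAC2FF
s_3 = Round(s_2, k_2) = 0x2FF0B6
s_4 = Round(s_3, k_3) = 0x0B6D76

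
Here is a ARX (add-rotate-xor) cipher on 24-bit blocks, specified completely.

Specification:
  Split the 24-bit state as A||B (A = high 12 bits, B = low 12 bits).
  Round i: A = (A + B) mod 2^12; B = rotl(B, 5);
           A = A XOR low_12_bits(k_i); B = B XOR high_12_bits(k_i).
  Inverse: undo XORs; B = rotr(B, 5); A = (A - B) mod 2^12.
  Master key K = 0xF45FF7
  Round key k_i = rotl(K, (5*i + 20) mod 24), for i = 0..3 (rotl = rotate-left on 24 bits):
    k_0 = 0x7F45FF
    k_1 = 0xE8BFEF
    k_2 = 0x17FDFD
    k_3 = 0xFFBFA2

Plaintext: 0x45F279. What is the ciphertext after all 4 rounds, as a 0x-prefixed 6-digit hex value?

s_0 = plaintext = 0x45F279
s_1 = Round(s_0, k_0) = 0x3278D0
s_2 = Round(s_1, k_1) = 0x41849A
s_3 = Round(s_2, k_2) = 0x54F236
s_4 = Round(s_3, k_3) = 0x82793F

0x82793F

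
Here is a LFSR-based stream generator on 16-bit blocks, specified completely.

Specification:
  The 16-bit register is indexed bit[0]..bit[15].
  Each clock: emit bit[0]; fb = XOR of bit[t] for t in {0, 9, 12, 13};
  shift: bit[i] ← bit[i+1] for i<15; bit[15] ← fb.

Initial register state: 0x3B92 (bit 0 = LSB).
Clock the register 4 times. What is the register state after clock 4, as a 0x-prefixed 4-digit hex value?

reg_0 = 0x3B92
clock 1: out=0, reg = 0x9DC9
clock 2: out=1, reg = 0x4EE4
clock 3: out=0, reg = 0xA772
clock 4: out=0, reg = 0x53B9

0x53B9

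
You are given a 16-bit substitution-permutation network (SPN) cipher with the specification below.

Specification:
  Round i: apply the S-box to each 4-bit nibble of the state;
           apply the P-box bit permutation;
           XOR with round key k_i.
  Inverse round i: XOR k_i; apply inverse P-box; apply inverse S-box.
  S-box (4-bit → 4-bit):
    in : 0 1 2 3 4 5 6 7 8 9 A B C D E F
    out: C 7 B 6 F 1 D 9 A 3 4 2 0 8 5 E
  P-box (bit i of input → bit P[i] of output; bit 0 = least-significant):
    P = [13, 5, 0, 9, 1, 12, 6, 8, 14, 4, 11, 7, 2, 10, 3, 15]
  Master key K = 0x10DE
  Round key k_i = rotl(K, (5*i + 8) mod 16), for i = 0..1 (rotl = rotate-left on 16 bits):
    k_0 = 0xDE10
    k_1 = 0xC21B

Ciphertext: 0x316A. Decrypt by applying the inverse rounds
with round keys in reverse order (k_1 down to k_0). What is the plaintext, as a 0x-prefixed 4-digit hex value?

s_0 = ciphertext = 0x316A
s_1 = InvRound(s_0, k_1) = 0xD9F4
s_2 = InvRound(s_1, k_0) = 0x9D08

0x9D08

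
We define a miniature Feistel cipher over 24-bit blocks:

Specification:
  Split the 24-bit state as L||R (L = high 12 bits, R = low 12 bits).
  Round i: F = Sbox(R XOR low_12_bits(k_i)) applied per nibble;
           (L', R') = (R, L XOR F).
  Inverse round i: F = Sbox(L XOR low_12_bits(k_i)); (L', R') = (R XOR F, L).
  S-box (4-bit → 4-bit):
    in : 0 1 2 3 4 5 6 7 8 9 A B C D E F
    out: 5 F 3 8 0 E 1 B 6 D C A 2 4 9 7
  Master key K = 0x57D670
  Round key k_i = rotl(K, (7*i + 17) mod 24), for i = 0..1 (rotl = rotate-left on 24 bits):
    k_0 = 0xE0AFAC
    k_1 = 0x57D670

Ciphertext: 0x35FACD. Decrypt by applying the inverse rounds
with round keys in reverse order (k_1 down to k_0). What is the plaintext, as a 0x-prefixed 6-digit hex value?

s_0 = ciphertext = 0x35FACD
s_1 = InvRound(s_0, k_1) = 0x4FA35F
s_2 = InvRound(s_1, k_0) = 0x9BE4FA

0x9BE4FA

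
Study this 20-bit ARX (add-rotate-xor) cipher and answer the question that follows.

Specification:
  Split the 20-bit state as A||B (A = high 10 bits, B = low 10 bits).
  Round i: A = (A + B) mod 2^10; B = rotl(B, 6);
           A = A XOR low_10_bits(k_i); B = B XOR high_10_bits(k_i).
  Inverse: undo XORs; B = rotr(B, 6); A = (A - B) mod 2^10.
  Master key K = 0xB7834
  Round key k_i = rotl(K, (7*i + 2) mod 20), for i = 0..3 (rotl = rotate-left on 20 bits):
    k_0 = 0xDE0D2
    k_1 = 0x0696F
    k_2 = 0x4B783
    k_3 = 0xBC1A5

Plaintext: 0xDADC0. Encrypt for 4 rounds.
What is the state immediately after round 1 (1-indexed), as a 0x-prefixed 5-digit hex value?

s_0 = plaintext = 0xDADC0
s_1 = Round(s_0, k_0) = 0x7E764
s_2 = Round(s_1, k_1) = 0x0C92C
s_3 = Round(s_2, k_2) = 0xB763F
s_4 = Round(s_3, k_3) = 0x2E513

0x7E764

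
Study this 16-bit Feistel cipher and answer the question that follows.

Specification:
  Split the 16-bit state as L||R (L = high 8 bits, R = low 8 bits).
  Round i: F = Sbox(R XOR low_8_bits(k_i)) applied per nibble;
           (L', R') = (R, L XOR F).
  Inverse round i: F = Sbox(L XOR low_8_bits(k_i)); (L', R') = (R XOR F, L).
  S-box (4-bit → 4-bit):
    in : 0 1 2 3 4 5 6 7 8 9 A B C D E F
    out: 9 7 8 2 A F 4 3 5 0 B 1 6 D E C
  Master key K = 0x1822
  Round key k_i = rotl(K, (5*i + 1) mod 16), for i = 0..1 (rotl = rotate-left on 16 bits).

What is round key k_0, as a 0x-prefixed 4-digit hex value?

0x3044

K = 0x1822
k_0 = rotl(K, (5*0+1) mod 16) = rotl(K, 1) = 0x3044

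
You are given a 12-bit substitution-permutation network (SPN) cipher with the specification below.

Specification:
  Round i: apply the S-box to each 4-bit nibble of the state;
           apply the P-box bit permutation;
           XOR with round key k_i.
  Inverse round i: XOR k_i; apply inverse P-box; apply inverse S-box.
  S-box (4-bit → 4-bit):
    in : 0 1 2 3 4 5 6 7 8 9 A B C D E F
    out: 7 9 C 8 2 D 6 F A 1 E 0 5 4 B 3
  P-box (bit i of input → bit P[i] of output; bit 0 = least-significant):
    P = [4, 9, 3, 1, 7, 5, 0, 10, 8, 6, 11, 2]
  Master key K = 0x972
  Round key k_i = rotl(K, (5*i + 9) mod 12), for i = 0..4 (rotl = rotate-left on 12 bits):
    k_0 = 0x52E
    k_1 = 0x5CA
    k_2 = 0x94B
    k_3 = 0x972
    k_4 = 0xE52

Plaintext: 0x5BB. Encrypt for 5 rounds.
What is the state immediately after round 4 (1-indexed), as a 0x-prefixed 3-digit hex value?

0x8EE

s_0 = plaintext = 0x5BB
s_1 = Round(s_0, k_0) = 0xC2A
s_2 = Round(s_1, k_1) = 0xAC1
s_3 = Round(s_2, k_2) = 0x19C
s_4 = Round(s_3, k_3) = 0x8EE
s_5 = Round(s_4, k_4) = 0x8A4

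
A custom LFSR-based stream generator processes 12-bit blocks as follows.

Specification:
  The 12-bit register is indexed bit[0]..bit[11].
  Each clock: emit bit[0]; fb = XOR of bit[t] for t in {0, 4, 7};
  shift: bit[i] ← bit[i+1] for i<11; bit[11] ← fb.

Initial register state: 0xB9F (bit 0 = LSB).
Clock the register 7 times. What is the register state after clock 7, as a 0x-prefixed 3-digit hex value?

reg_0 = 0xB9F
clock 1: out=1, reg = 0xDCF
clock 2: out=1, reg = 0x6E7
clock 3: out=1, reg = 0x373
clock 4: out=1, reg = 0x1B9
clock 5: out=1, reg = 0x8DC
clock 6: out=0, reg = 0x46E
clock 7: out=0, reg = 0x237

0x237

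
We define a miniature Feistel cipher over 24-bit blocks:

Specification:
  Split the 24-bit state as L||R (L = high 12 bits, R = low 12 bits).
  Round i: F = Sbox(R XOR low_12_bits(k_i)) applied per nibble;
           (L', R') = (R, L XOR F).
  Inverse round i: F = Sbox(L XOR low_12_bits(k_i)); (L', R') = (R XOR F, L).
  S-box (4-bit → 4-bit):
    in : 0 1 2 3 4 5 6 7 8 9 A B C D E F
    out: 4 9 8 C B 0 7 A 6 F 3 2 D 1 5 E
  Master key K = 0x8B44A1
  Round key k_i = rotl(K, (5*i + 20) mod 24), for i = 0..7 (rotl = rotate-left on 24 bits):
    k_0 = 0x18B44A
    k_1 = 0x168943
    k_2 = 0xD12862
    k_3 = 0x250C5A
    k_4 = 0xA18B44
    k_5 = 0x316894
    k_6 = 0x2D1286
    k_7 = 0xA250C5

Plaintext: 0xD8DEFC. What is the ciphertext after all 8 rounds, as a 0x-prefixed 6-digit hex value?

s_0 = plaintext = 0xD8DEFC
s_1 = Round(s_0, k_0) = 0xEFCEAA
s_2 = Round(s_1, k_1) = 0xEAA4A3
s_3 = Round(s_2, k_2) = 0x4A3373
s_4 = Round(s_3, k_3) = 0x373A2C
s_5 = Round(s_4, k_4) = 0xA2CA05
s_6 = Round(s_5, k_5) = 0xA052D5
s_7 = Round(s_6, k_6) = 0x2D5E09
s_8 = Round(s_7, k_7) = 0xE09708

0xE09708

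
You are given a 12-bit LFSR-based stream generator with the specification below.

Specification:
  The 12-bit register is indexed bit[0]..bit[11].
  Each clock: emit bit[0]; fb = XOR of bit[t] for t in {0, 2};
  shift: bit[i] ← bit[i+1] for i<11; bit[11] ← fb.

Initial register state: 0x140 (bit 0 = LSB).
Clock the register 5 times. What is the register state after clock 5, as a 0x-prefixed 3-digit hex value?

reg_0 = 0x140
clock 1: out=0, reg = 0x0A0
clock 2: out=0, reg = 0x050
clock 3: out=0, reg = 0x028
clock 4: out=0, reg = 0x014
clock 5: out=0, reg = 0x80A

0x80A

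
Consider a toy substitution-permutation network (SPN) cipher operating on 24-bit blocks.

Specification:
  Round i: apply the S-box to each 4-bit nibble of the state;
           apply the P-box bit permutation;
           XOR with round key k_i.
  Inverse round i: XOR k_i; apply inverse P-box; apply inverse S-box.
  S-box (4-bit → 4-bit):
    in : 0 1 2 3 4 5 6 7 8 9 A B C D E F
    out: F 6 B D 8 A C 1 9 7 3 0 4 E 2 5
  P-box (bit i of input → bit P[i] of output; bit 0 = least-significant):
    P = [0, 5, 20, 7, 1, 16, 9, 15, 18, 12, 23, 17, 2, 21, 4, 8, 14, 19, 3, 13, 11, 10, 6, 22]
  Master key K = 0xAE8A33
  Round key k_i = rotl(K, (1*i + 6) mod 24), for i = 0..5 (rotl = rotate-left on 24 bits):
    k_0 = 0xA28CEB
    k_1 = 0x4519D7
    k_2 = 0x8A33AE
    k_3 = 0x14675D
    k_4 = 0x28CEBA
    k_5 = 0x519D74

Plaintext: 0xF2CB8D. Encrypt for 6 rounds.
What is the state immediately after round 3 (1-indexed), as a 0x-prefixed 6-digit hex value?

0xF7262E

s_0 = plaintext = 0xF2CB8D
s_1 = Round(s_0, k_0) = 0xBA6419
s_2 = Round(s_1, k_1) = 0x5E5AE6
s_3 = Round(s_2, k_2) = 0xF7262E
s_4 = Round(s_3, k_3) = 0xB7AE3B
s_5 = Round(s_4, k_4) = 0x081CBC
s_6 = Round(s_5, k_5) = 0xA1F124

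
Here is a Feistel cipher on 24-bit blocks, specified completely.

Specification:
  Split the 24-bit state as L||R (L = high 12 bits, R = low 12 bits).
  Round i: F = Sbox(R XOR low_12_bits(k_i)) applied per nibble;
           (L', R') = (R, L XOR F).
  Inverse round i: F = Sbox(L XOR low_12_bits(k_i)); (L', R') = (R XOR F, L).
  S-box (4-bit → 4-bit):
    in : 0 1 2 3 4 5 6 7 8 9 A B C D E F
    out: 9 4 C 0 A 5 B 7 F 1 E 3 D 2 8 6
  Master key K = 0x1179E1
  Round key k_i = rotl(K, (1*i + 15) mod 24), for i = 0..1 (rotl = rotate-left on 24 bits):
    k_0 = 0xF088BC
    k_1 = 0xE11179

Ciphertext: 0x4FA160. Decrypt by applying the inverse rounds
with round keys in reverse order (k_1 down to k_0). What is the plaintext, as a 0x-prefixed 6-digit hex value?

0x937490

s_0 = ciphertext = 0x4FA160
s_1 = InvRound(s_0, k_1) = 0x4904FA
s_2 = InvRound(s_1, k_0) = 0x937490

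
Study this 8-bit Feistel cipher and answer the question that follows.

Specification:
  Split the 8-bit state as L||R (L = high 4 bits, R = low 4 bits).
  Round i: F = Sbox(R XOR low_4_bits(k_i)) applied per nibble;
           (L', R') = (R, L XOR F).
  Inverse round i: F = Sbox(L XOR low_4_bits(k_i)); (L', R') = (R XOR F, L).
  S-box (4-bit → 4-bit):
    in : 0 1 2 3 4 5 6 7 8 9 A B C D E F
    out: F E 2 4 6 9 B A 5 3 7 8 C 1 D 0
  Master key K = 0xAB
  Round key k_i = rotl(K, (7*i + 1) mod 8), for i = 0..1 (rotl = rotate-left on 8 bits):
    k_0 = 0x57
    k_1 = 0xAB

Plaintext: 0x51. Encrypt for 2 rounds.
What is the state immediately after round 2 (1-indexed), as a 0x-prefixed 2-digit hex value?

s_0 = plaintext = 0x51
s_1 = Round(s_0, k_0) = 0x1E
s_2 = Round(s_1, k_1) = 0xE8

0xE8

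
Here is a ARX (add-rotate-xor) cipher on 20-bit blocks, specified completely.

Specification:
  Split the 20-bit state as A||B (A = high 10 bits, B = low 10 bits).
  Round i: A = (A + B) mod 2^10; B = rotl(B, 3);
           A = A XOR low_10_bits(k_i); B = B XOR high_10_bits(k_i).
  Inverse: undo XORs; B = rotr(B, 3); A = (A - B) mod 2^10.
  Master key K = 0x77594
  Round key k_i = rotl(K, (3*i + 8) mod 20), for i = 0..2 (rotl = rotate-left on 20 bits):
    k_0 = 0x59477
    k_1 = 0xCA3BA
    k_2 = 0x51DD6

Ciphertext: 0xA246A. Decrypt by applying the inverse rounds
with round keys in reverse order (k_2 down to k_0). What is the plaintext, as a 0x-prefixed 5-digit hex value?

0x6FA7A

s_0 = ciphertext = 0xA246A
s_1 = InvRound(s_0, k_2) = 0x2EAA5
s_2 = InvRound(s_1, k_1) = 0x13EB1
s_3 = InvRound(s_2, k_0) = 0x6FA7A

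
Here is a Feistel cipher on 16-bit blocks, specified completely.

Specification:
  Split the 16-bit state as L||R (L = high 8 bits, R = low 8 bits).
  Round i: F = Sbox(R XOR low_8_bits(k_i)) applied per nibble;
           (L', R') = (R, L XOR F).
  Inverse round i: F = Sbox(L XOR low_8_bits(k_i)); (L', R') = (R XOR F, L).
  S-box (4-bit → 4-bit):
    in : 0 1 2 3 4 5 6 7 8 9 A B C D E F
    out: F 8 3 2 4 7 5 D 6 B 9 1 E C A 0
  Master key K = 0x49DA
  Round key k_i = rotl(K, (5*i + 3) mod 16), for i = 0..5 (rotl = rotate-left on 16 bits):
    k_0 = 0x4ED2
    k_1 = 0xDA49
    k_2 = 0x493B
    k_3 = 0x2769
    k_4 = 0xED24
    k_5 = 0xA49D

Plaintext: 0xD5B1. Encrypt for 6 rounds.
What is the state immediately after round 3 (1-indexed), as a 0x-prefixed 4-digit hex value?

s_0 = plaintext = 0xD5B1
s_1 = Round(s_0, k_0) = 0xB187
s_2 = Round(s_1, k_1) = 0x875B
s_3 = Round(s_2, k_2) = 0x5BD8
s_4 = Round(s_3, k_3) = 0xD843
s_5 = Round(s_4, k_4) = 0x4385
s_6 = Round(s_5, k_5) = 0x85C5

0x5BD8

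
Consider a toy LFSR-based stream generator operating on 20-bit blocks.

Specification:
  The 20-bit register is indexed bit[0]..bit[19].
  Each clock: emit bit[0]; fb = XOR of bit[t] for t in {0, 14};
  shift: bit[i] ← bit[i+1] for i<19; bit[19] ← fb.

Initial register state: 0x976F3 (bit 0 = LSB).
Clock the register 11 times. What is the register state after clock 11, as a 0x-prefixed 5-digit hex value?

0x6AD2E

reg_0 = 0x976F3
clock 1: out=1, reg = 0x4BB79
clock 2: out=1, reg = 0xA5DBC
clock 3: out=0, reg = 0xD2EDE
clock 4: out=0, reg = 0x6976F
clock 5: out=1, reg = 0xB4BB7
clock 6: out=1, reg = 0x5A5DB
clock 7: out=1, reg = 0xAD2ED
clock 8: out=1, reg = 0x56976
clock 9: out=0, reg = 0xAB4BB
clock 10: out=1, reg = 0xD5A5D
clock 11: out=1, reg = 0x6AD2E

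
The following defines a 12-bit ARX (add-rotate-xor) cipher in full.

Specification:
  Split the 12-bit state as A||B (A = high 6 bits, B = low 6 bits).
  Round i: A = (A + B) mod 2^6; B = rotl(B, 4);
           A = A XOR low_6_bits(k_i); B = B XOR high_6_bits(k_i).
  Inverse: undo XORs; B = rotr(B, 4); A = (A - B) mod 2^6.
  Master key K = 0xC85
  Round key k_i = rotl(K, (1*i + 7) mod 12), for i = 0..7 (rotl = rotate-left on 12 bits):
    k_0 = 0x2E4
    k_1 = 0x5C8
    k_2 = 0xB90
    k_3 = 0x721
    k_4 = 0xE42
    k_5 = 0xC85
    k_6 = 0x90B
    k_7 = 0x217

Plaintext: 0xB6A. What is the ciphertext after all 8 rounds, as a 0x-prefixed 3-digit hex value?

s_0 = plaintext = 0xB6A
s_1 = Round(s_0, k_0) = 0xCE1
s_2 = Round(s_1, k_1) = 0x70F
s_3 = Round(s_2, k_2) = 0xEDD
s_4 = Round(s_3, k_3) = 0xE4B
s_5 = Round(s_4, k_4) = 0x18B
s_6 = Round(s_5, k_5) = 0x500
s_7 = Round(s_6, k_6) = 0x7E4
s_8 = Round(s_7, k_7) = 0x501

0x501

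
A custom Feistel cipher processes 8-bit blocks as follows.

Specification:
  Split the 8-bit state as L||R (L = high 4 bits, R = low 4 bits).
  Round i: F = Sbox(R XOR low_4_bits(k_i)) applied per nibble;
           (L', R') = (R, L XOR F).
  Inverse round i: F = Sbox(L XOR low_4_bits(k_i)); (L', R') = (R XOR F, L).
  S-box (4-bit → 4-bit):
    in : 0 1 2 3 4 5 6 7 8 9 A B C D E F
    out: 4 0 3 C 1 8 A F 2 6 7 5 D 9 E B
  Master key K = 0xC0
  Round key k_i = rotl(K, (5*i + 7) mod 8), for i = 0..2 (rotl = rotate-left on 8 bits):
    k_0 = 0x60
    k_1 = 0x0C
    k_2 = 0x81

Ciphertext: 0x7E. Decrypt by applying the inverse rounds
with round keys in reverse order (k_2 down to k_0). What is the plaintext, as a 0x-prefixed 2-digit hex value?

0xC5

s_0 = ciphertext = 0x7E
s_1 = InvRound(s_0, k_2) = 0x47
s_2 = InvRound(s_1, k_1) = 0x54
s_3 = InvRound(s_2, k_0) = 0xC5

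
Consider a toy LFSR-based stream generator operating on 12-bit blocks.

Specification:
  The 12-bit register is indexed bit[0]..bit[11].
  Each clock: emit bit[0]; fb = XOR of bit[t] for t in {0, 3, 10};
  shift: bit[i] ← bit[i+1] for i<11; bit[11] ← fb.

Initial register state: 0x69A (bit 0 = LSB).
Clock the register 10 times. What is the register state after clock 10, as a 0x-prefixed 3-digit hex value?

0x7A1

reg_0 = 0x69A
clock 1: out=0, reg = 0x34D
clock 2: out=1, reg = 0x1A6
clock 3: out=0, reg = 0x0D3
clock 4: out=1, reg = 0x869
clock 5: out=1, reg = 0x434
clock 6: out=0, reg = 0xA1A
clock 7: out=0, reg = 0xD0D
clock 8: out=1, reg = 0xE86
clock 9: out=0, reg = 0xF43
clock 10: out=1, reg = 0x7A1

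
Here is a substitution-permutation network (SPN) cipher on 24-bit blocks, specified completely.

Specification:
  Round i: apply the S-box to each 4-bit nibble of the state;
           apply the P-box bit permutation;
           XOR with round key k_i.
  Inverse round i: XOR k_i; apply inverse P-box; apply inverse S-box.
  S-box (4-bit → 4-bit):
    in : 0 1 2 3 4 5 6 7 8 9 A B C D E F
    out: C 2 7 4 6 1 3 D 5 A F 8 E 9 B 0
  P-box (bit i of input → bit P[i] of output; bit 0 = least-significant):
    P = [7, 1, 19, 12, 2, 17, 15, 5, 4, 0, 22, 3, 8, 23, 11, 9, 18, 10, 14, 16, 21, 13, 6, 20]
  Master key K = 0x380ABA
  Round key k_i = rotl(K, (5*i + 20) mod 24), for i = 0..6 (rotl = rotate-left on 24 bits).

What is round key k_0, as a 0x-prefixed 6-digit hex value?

0xA380AB

K = 0x380ABA
k_0 = rotl(K, (5*0+20) mod 24) = rotl(K, 20) = 0xA380AB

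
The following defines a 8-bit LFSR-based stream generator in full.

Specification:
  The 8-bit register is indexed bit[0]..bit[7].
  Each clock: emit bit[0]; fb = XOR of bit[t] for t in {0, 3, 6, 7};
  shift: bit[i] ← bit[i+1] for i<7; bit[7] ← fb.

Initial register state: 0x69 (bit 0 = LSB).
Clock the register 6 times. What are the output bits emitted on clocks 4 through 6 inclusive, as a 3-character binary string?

reg_0 = 0x69
clock 1: out=1, reg = 0xB4
clock 2: out=0, reg = 0xDA
clock 3: out=0, reg = 0xED
clock 4: out=1, reg = 0x76
clock 5: out=0, reg = 0xBB
clock 6: out=1, reg = 0xDD

101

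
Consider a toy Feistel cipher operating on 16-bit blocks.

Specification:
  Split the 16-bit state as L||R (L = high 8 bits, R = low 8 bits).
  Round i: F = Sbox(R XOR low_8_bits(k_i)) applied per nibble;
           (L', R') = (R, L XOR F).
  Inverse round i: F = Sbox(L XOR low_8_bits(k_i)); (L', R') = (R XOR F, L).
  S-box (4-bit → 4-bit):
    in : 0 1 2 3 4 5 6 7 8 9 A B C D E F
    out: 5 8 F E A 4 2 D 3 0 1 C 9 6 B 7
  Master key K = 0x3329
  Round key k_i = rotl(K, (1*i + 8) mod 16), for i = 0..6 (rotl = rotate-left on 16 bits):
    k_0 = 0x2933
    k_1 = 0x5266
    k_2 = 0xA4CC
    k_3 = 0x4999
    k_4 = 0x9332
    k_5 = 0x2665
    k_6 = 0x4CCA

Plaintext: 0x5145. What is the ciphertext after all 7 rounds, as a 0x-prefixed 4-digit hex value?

0x10C5

s_0 = plaintext = 0x5145
s_1 = Round(s_0, k_0) = 0x4583
s_2 = Round(s_1, k_1) = 0x83F1
s_3 = Round(s_2, k_2) = 0xF165
s_4 = Round(s_3, k_3) = 0x6588
s_5 = Round(s_4, k_4) = 0x88A4
s_6 = Round(s_5, k_5) = 0xA410
s_7 = Round(s_6, k_6) = 0x10C5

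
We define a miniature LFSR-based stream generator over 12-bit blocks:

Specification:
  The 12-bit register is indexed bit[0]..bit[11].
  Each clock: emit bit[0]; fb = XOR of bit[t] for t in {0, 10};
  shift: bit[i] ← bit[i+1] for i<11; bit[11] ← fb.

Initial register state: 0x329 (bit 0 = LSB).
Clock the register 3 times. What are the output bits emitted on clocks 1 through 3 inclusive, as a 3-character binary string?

100

reg_0 = 0x329
clock 1: out=1, reg = 0x994
clock 2: out=0, reg = 0x4CA
clock 3: out=0, reg = 0xA65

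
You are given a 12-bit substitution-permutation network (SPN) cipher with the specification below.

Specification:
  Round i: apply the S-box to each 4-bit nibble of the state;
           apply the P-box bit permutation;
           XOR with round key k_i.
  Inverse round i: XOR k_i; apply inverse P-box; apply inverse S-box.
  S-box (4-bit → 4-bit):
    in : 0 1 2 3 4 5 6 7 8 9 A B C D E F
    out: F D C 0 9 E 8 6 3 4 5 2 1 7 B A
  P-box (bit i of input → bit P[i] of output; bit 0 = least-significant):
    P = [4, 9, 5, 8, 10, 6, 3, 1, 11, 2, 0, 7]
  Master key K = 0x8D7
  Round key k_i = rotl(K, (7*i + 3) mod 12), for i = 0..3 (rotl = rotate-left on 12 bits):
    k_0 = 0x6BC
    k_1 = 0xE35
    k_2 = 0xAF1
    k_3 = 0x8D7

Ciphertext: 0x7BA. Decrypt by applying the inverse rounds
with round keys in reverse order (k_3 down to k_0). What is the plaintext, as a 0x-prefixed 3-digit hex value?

0x79A

s_0 = ciphertext = 0x7BA
s_1 = InvRound(s_0, k_3) = 0xDD5
s_2 = InvRound(s_1, k_2) = 0xBC5
s_3 = InvRound(s_2, k_1) = 0x681
s_4 = InvRound(s_3, k_0) = 0x79A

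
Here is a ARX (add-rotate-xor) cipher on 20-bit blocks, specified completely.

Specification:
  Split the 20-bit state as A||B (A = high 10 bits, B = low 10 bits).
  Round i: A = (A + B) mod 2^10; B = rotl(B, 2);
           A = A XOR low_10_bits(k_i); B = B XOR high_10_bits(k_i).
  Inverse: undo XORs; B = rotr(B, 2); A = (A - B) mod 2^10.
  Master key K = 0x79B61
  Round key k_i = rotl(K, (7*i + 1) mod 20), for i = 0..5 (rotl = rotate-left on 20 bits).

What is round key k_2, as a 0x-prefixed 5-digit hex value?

K = 0x79B61
k_0 = rotl(K, (7*0+1) mod 20) = rotl(K, 1) = 0xF36C2
k_1 = rotl(K, (7*1+1) mod 20) = rotl(K, 8) = 0xB6179
k_2 = rotl(K, (7*2+1) mod 20) = rotl(K, 15) = 0x0BCDB

0x0BCDB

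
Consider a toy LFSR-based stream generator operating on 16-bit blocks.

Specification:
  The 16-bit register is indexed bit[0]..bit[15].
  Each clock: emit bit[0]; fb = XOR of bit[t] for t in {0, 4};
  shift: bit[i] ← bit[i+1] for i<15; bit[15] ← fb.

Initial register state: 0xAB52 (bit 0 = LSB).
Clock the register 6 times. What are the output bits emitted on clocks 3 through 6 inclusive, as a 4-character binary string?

reg_0 = 0xAB52
clock 1: out=0, reg = 0xD5A9
clock 2: out=1, reg = 0xEAD4
clock 3: out=0, reg = 0xF56A
clock 4: out=0, reg = 0x7AB5
clock 5: out=1, reg = 0x3D5A
clock 6: out=0, reg = 0x9EAD

0010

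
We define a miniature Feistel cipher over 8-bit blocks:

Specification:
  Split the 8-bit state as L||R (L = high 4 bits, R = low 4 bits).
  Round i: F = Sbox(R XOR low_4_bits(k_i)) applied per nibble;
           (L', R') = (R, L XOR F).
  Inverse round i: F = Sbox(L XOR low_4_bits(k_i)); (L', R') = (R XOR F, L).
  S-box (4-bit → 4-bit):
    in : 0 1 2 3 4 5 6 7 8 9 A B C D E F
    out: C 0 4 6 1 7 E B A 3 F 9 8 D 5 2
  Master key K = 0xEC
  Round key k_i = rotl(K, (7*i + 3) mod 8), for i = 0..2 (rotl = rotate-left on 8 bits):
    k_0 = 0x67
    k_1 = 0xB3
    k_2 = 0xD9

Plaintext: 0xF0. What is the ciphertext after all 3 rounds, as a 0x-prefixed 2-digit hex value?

s_0 = plaintext = 0xF0
s_1 = Round(s_0, k_0) = 0x04
s_2 = Round(s_1, k_1) = 0x4B
s_3 = Round(s_2, k_2) = 0xB0

0xB0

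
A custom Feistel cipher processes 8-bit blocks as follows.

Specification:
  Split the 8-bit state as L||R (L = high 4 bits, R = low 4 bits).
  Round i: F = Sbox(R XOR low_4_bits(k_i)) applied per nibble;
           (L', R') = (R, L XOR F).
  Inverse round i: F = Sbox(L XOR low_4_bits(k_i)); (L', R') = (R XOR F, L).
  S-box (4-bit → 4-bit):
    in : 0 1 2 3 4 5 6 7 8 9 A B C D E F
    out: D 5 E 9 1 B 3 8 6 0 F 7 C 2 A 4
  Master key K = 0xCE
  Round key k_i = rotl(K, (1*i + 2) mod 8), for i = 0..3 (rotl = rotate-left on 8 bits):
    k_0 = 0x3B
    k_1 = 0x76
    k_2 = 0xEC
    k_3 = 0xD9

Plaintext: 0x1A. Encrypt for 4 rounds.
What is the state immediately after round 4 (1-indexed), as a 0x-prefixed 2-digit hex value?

s_0 = plaintext = 0x1A
s_1 = Round(s_0, k_0) = 0xA4
s_2 = Round(s_1, k_1) = 0x44
s_3 = Round(s_2, k_2) = 0x42
s_4 = Round(s_3, k_3) = 0x23

0x23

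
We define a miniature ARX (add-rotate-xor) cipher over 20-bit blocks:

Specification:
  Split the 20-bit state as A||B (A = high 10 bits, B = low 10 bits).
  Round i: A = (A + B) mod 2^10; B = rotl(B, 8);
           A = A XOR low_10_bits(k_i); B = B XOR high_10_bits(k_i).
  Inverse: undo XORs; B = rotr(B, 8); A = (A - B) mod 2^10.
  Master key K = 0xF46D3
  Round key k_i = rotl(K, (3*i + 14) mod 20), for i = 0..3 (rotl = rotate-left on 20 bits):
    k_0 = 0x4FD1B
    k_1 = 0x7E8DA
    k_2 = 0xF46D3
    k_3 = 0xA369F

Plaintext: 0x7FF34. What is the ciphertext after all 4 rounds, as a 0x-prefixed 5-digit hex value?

0xD6AC1

s_0 = plaintext = 0x7FF34
s_1 = Round(s_0, k_0) = 0x0A1F2
s_2 = Round(s_1, k_1) = 0xB0386
s_3 = Round(s_2, k_2) = 0x25530
s_4 = Round(s_3, k_3) = 0xD6AC1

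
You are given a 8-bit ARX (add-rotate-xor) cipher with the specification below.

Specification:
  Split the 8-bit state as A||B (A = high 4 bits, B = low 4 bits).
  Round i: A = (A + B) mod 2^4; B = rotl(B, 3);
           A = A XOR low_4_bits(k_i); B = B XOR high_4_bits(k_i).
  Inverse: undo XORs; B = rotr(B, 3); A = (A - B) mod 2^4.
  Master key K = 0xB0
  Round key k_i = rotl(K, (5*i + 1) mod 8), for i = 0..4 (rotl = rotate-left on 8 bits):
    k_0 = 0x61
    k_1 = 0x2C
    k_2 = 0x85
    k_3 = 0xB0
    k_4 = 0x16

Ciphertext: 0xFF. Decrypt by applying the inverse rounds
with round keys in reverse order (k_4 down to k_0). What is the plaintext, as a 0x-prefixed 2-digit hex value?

0x76

s_0 = ciphertext = 0xFF
s_1 = InvRound(s_0, k_4) = 0xCD
s_2 = InvRound(s_1, k_3) = 0x0C
s_3 = InvRound(s_2, k_2) = 0xD8
s_4 = InvRound(s_3, k_1) = 0xC5
s_5 = InvRound(s_4, k_0) = 0x76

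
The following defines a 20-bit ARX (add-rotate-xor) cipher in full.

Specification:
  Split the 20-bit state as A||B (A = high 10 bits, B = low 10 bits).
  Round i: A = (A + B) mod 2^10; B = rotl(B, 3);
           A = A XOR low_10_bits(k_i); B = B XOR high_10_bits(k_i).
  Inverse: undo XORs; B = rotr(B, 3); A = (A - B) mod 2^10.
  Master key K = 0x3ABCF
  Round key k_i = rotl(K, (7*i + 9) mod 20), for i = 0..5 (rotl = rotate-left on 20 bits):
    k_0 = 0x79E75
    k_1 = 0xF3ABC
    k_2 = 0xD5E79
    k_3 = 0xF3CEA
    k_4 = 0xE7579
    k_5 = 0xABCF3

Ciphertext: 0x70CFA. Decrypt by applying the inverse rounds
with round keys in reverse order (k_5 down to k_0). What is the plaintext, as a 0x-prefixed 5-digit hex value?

0x52CE5

s_0 = ciphertext = 0x70CFA
s_1 = InvRound(s_0, k_5) = 0x99ACA
s_2 = InvRound(s_1, k_4) = 0xDD7AA
s_3 = InvRound(s_2, k_3) = 0x44E8C
s_4 = InvRound(s_3, k_2) = 0x6BDBB
s_5 = InvRound(s_4, k_1) = 0x116CE
s_6 = InvRound(s_5, k_0) = 0x52CE5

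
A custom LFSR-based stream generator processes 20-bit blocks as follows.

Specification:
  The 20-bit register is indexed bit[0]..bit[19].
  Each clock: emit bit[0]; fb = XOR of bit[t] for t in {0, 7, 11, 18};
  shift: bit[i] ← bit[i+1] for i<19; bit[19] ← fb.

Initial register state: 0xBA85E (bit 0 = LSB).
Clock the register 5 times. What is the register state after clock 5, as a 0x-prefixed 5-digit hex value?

0x6DD42

reg_0 = 0xBA85E
clock 1: out=0, reg = 0xDD42F
clock 2: out=1, reg = 0x6EA17
clock 3: out=1, reg = 0xB750B
clock 4: out=1, reg = 0xDBA85
clock 5: out=1, reg = 0x6DD42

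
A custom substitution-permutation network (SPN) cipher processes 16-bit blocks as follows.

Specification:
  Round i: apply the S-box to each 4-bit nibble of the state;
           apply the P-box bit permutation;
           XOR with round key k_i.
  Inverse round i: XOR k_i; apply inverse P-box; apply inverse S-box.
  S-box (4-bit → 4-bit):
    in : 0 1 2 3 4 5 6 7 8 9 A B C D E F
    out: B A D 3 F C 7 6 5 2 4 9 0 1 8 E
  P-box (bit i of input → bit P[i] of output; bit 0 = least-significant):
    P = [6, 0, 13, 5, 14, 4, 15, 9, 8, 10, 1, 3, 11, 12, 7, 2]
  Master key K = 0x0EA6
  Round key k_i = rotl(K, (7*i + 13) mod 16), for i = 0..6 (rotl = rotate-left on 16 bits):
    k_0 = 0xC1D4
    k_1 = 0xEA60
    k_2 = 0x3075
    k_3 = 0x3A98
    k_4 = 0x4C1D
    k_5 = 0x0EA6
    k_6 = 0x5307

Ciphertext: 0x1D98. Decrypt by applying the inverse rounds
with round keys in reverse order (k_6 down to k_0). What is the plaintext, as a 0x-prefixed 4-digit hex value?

s_0 = ciphertext = 0x1D98
s_1 = InvRound(s_0, k_6) = 0x2F09
s_2 = InvRound(s_1, k_5) = 0x52CF
s_3 = InvRound(s_2, k_4) = 0x671D
s_4 = InvRound(s_3, k_3) = 0x43D9
s_5 = InvRound(s_4, k_2) = 0xFBB5
s_6 = InvRound(s_5, k_1) = 0xFD93
s_7 = InvRound(s_6, k_0) = 0x07C6

0x07C6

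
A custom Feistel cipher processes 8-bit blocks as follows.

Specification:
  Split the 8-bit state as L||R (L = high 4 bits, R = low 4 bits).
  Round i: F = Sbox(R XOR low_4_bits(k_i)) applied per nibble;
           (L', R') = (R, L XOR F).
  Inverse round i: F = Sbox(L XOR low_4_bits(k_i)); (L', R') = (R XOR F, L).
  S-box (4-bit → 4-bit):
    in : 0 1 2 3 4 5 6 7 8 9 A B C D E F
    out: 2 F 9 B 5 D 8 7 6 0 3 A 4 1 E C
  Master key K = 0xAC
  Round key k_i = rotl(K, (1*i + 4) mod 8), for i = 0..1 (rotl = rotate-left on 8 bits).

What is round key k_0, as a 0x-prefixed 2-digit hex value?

0xCA

K = 0xAC
k_0 = rotl(K, (1*0+4) mod 8) = rotl(K, 4) = 0xCA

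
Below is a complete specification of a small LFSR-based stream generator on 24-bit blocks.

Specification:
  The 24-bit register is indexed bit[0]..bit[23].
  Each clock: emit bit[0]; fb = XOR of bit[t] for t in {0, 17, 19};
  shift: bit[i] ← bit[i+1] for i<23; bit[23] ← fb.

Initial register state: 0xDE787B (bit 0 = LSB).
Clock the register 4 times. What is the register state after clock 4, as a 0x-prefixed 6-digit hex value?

0xFDE787

reg_0 = 0xDE787B
clock 1: out=1, reg = 0xEF3C3D
clock 2: out=1, reg = 0xF79E1E
clock 3: out=0, reg = 0xFBCF0F
clock 4: out=1, reg = 0xFDE787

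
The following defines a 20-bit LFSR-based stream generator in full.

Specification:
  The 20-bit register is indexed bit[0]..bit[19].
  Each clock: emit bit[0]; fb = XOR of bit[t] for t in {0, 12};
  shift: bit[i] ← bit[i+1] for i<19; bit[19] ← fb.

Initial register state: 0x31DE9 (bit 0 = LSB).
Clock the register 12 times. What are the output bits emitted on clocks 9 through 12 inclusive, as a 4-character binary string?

1011

reg_0 = 0x31DE9
clock 1: out=1, reg = 0x18EF4
clock 2: out=0, reg = 0x0C77A
clock 3: out=0, reg = 0x063BD
clock 4: out=1, reg = 0x831DE
clock 5: out=0, reg = 0xC18EF
clock 6: out=1, reg = 0x60C77
clock 7: out=1, reg = 0xB063B
clock 8: out=1, reg = 0xD831D
clock 9: out=1, reg = 0xEC18E
clock 10: out=0, reg = 0x760C7
clock 11: out=1, reg = 0xBB063
clock 12: out=1, reg = 0x5D831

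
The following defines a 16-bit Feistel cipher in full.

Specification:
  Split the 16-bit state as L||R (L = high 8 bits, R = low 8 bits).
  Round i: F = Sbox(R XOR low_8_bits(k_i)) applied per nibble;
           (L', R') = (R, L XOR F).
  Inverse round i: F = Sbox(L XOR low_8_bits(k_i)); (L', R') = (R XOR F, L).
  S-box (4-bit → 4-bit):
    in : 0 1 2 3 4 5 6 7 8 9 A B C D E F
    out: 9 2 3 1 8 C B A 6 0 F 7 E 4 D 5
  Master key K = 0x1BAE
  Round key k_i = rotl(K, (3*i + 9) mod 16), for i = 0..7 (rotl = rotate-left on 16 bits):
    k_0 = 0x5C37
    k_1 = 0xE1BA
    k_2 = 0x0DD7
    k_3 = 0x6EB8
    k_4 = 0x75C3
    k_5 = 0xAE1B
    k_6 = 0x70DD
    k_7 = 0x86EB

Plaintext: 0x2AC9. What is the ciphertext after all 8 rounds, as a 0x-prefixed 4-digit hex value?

s_0 = plaintext = 0x2AC9
s_1 = Round(s_0, k_0) = 0xC977
s_2 = Round(s_1, k_1) = 0x772D
s_3 = Round(s_2, k_2) = 0x2D28
s_4 = Round(s_3, k_3) = 0x2824
s_5 = Round(s_4, k_4) = 0x24F2
s_6 = Round(s_5, k_5) = 0xF2F4
s_7 = Round(s_6, k_6) = 0xF4C2
s_8 = Round(s_7, k_7) = 0xC2C4

0xC2C4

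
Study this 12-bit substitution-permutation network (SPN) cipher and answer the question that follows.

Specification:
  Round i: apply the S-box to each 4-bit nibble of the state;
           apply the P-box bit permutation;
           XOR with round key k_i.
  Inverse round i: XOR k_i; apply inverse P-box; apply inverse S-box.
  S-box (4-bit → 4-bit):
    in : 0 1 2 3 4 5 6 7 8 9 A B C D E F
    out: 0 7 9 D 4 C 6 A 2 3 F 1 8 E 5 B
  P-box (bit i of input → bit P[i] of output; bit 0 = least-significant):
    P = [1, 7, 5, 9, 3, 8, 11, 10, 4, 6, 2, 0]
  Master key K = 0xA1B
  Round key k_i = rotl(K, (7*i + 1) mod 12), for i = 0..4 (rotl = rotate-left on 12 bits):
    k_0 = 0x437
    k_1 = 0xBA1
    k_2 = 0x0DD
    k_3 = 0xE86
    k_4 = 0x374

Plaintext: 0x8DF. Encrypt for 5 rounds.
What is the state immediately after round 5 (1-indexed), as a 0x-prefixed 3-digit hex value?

0x467

s_0 = plaintext = 0x8DF
s_1 = Round(s_0, k_0) = 0xBF5
s_2 = Round(s_1, k_1) = 0xC99
s_3 = Round(s_2, k_2) = 0x156
s_4 = Round(s_3, k_3) = 0x272
s_5 = Round(s_4, k_4) = 0x467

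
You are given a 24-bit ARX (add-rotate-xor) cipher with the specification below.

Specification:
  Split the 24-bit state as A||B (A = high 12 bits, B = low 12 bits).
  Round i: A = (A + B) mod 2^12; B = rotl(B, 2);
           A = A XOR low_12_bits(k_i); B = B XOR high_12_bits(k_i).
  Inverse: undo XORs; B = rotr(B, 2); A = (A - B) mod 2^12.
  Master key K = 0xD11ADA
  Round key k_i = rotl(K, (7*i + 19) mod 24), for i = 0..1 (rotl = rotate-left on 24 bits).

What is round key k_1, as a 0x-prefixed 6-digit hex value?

K = 0xD11ADA
k_0 = rotl(K, (7*0+19) mod 24) = rotl(K, 19) = 0xD688D6
k_1 = rotl(K, (7*1+19) mod 24) = rotl(K, 2) = 0x446B6B

0x446B6B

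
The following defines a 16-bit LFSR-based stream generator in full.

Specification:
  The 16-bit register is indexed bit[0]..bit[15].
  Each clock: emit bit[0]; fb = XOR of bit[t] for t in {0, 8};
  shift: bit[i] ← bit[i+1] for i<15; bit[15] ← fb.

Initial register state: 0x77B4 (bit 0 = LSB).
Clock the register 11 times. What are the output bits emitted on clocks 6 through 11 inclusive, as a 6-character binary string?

reg_0 = 0x77B4
clock 1: out=0, reg = 0xBBDA
clock 2: out=0, reg = 0xDDED
clock 3: out=1, reg = 0x6EF6
clock 4: out=0, reg = 0x377B
clock 5: out=1, reg = 0x1BBD
clock 6: out=1, reg = 0x0DDE
clock 7: out=0, reg = 0x86EF
clock 8: out=1, reg = 0xC377
clock 9: out=1, reg = 0x61BB
clock 10: out=1, reg = 0x30DD
clock 11: out=1, reg = 0x986E

101111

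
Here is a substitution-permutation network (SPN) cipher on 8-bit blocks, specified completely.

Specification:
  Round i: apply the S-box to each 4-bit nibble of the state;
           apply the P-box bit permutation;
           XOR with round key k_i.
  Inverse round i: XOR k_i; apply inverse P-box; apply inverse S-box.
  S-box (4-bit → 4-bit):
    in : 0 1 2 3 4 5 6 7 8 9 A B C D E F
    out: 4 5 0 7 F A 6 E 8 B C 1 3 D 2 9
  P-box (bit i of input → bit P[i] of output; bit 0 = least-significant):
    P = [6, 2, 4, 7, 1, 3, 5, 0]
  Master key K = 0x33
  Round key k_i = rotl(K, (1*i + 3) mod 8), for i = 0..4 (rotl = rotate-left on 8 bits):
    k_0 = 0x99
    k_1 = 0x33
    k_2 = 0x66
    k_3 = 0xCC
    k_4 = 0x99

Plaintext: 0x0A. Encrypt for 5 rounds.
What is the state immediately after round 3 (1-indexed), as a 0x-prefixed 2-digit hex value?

0xF1

s_0 = plaintext = 0x0A
s_1 = Round(s_0, k_0) = 0x29
s_2 = Round(s_1, k_1) = 0xF7
s_3 = Round(s_2, k_2) = 0xF1
s_4 = Round(s_3, k_3) = 0x9F
s_5 = Round(s_4, k_4) = 0x52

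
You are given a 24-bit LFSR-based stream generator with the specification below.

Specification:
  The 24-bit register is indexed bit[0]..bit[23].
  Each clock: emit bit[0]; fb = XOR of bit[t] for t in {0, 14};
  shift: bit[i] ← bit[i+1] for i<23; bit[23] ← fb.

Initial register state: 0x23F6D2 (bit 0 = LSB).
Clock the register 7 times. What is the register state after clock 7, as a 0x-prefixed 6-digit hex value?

reg_0 = 0x23F6D2
clock 1: out=0, reg = 0x91FB69
clock 2: out=1, reg = 0x48FDB4
clock 3: out=0, reg = 0xA47EDA
clock 4: out=0, reg = 0xD23F6D
clock 5: out=1, reg = 0xE91FB6
clock 6: out=0, reg = 0x748FDB
clock 7: out=1, reg = 0xBA47ED

0xBA47ED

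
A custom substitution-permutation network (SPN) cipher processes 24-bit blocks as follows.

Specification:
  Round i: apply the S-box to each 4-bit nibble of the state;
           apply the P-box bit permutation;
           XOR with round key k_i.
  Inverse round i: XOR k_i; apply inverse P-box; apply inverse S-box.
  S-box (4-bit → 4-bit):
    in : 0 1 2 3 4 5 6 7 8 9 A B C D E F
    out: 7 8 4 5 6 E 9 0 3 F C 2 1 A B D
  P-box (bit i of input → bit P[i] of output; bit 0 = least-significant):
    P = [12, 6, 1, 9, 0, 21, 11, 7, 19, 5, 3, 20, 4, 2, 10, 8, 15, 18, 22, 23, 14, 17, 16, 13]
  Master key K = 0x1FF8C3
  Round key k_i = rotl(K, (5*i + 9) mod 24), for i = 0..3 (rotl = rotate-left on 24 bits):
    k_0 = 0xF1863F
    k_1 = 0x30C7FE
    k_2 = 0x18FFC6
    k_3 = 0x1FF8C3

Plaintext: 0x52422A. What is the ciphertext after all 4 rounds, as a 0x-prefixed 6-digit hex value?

0x4A19B5

s_0 = plaintext = 0x52422A
s_1 = Round(s_0, k_0) = 0xB2A831
s_2 = Round(s_1, k_1) = 0x7AC8DF
s_3 = Round(s_2, k_2) = 0xF0ED74
s_4 = Round(s_3, k_3) = 0x4A19B5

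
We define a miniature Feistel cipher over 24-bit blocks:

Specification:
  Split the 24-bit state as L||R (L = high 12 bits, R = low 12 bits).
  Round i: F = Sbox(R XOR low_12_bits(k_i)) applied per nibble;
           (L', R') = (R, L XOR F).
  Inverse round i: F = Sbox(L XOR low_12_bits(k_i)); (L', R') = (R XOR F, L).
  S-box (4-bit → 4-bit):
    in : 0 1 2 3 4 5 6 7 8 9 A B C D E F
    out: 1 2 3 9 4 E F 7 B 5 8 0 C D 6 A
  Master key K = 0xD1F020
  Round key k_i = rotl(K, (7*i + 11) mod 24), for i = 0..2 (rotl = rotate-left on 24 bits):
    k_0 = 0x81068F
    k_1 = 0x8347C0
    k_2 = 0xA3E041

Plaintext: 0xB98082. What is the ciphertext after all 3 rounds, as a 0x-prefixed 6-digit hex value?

0x9CC138

s_0 = plaintext = 0xB98082
s_1 = Round(s_0, k_0) = 0x082485
s_2 = Round(s_1, k_1) = 0x4859CC
s_3 = Round(s_2, k_2) = 0x9CC138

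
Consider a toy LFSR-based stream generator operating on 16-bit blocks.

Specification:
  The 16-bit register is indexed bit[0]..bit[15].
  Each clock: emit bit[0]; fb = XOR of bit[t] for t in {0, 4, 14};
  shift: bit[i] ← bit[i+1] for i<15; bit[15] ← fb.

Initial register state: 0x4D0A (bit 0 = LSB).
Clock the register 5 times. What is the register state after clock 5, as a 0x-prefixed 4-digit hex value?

0x3A68

reg_0 = 0x4D0A
clock 1: out=0, reg = 0xA685
clock 2: out=1, reg = 0xD342
clock 3: out=0, reg = 0xE9A1
clock 4: out=1, reg = 0x74D0
clock 5: out=0, reg = 0x3A68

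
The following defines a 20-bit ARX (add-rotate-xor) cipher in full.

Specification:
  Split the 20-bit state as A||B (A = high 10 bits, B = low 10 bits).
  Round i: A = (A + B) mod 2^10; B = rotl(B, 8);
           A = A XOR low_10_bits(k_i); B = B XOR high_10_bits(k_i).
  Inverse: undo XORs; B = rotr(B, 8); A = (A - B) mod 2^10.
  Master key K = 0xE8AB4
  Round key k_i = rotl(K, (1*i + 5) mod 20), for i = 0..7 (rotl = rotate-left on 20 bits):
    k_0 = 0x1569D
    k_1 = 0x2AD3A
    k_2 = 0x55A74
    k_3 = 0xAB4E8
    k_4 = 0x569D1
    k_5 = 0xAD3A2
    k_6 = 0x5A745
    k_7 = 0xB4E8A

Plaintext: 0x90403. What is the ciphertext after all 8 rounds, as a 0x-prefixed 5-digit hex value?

s_0 = plaintext = 0x90403
s_1 = Round(s_0, k_0) = 0x36755
s_2 = Round(s_1, k_1) = 0x4517E
s_3 = Round(s_2, k_2) = 0x39B09
s_4 = Round(s_3, k_3) = 0xC1F6F
s_5 = Round(s_4, k_4) = 0xE9E81
s_6 = Round(s_5, k_5) = 0x62B14
s_7 = Round(s_6, k_6) = 0xF6DAC
s_8 = Round(s_7, k_7) = 0xC36B8

0xC36B8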